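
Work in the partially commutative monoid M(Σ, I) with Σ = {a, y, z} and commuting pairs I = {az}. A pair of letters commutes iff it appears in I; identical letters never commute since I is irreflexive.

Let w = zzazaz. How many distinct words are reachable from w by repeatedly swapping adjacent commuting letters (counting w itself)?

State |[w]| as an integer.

15

piece 0:z — minimal
piece 1:z rests on {0:z}
piece 2:a — minimal
piece 3:z rests on {1:z}
piece 4:a rests on {2:a}
piece 5:z rests on {3:z}
minimal pieces: {0:z, 2:a}
ways to finish when only these pieces remain (= sum over removing one remaining piece with nothing left below it):
  1 left: {4}→1  {5}→1
  2 left: {2,4}→1  {3,5}→1  {4,5}→2
  3 left: {1,3,5}→1  {2,4,5}→3  {3,4,5}→3
  4 left: {0,1,3,5}→1  {1,3,4,5}→4  {2,3,4,5}→6
  placing 0:z first → 10 extensions
  placing 2:a first → 5 extensions
total linear extensions = 15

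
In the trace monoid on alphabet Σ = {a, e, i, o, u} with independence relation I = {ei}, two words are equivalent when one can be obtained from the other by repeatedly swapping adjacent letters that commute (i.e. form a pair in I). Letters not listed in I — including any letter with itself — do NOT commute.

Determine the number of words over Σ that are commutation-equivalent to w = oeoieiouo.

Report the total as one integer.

3

drop 0:o onto floor
drop 1:e onto {0:o}
drop 2:o onto {1:e}
drop 3:i onto {2:o}
drop 4:e onto {2:o}
drop 5:i onto {3:i}
drop 6:o onto {4:e, 5:i}
drop 7:u onto {6:o}
drop 8:o onto {7:u}
ground layer = {0:o}
drop-orders for the pieces not yet dropped (sum over which currently-grounded one goes next):
  1 to go: {8} 1
  2 to go: {7,8} 1
  3 to go: {6,7,8} 1
  4 to go: {4,6,7,8} 1  {5,6,7,8} 1
  5 to go: {3,5,6,7,8} 1  {4,5,6,7,8} 2
  6 to go: {3,4,5,6,7,8} 3
  7 to go: {2,3,4,5,6,7,8} 3
  if 0:o drops first: 3 orders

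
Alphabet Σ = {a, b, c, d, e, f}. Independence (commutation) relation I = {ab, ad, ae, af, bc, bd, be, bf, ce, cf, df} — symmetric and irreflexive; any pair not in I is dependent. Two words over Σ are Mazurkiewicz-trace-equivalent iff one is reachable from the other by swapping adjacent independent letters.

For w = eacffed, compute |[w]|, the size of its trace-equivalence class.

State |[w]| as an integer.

15

0(e) covers ∅
1(a) covers ∅
2(c) covers 1:a
3(f) covers 0:e
4(f) covers 3:f
5(e) covers 4:f
6(d) covers 2:c, 5:e
floor of heap: 0:e, 1:a
completions by unplaced set U, small U first (add the entries for U minus each lowest piece of U):
  |U|=1: {6}:1
  |U|=2: {2,6}:1  {5,6}:1
  |U|=3: {1,2,6}:1  {2,5,6}:2  {4,5,6}:1
  |U|=4: {1,2,5,6}:3  {2,4,5,6}:3  {3,4,5,6}:1
  |U|=5: {0,3,4,5,6}:1  {1,2,4,5,6}:6  {2,3,4,5,6}:4
  start at 0(e): 10
  start at 1(a): 5
sum over floor = 15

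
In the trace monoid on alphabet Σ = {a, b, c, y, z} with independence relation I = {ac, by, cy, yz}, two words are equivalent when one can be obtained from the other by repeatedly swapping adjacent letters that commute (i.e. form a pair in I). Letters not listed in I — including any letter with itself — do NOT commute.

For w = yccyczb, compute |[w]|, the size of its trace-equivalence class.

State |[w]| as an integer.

0(y) covers ∅
1(c) covers ∅
2(c) covers 1:c
3(y) covers 0:y
4(c) covers 2:c
5(z) covers 4:c
6(b) covers 5:z
floor of heap: 0:y, 1:c
completions by unplaced set U, small U first (add the entries for U minus each lowest piece of U):
  |U|=1: {3}:1  {6}:1
  |U|=2: {0,3}:1  {3,6}:2  {5,6}:1
  |U|=3: {0,3,6}:3  {3,5,6}:3  {4,5,6}:1
  |U|=4: {0,3,5,6}:6  {2,4,5,6}:1  {3,4,5,6}:4
  |U|=5: {0,3,4,5,6}:10  {1,2,4,5,6}:1  {2,3,4,5,6}:5
  start at 0(y): 6
  start at 1(c): 15
sum over floor = 21

21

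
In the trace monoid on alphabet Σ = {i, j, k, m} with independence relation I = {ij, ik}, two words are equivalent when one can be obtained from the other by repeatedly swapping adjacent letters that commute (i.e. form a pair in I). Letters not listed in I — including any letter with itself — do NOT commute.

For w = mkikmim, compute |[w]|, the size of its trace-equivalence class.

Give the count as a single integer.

drop 0:m onto floor
drop 1:k onto {0:m}
drop 2:i onto {0:m}
drop 3:k onto {1:k}
drop 4:m onto {2:i, 3:k}
drop 5:i onto {4:m}
drop 6:m onto {5:i}
ground layer = {0:m}
drop-orders for the pieces not yet dropped (sum over which currently-grounded one goes next):
  1 to go: {6} 1
  2 to go: {5,6} 1
  3 to go: {4,5,6} 1
  4 to go: {2,4,5,6} 1  {3,4,5,6} 1
  5 to go: {1,3,4,5,6} 1  {2,3,4,5,6} 2
  if 0:m drops first: 3 orders

3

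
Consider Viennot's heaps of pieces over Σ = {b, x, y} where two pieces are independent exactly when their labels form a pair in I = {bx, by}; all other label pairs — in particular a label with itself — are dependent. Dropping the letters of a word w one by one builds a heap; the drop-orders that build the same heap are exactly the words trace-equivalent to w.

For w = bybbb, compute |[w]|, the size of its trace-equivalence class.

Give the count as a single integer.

piece 0:b — minimal
piece 1:y — minimal
piece 2:b rests on {0:b}
piece 3:b rests on {2:b}
piece 4:b rests on {3:b}
minimal pieces: {0:b, 1:y}
ways to finish when only these pieces remain (= sum over removing one remaining piece with nothing left below it):
  1 left: {1}→1  {4}→1
  2 left: {1,4}→2  {3,4}→1
  3 left: {1,3,4}→3  {2,3,4}→1
  placing 0:b first → 4 extensions
  placing 1:y first → 1 extensions
total linear extensions = 5

5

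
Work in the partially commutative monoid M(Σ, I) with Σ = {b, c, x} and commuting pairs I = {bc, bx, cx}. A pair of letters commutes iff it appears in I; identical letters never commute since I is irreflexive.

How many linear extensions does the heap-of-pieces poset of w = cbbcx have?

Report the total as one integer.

drop 0:c onto floor
drop 1:b onto floor
drop 2:b onto {1:b}
drop 3:c onto {0:c}
drop 4:x onto floor
ground layer = {0:c, 1:b, 4:x}
drop-orders for the pieces not yet dropped (sum over which currently-grounded one goes next):
  1 to go: {2} 1  {3} 1  {4} 1
  2 to go: {0,3} 1  {1,2} 1  {2,3} 2  {2,4} 2  {3,4} 2
  3 to go: {0,2,3} 3  {0,3,4} 3  {1,2,3} 3  {1,2,4} 3  {2,3,4} 6
  if 0:c drops first: 12 orders
  if 1:b drops first: 12 orders
  if 4:x drops first: 6 orders
heap linearizations: 30

30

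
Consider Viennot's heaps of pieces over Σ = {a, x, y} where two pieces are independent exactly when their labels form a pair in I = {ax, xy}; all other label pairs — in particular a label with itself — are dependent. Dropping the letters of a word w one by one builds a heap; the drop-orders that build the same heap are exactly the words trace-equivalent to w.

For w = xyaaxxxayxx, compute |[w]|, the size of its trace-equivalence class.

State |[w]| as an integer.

#0=x has no predecessor
#1=y has no predecessor
#2=a depends on [1:y]
#3=a depends on [2:a]
#4=x depends on [0:x]
#5=x depends on [4:x]
#6=x depends on [5:x]
#7=a depends on [3:a]
#8=y depends on [7:a]
#9=x depends on [6:x]
#10=x depends on [9:x]
sources: [0:x, 1:y]
N(rest) = Σ N(rest − s) over sources s of rest; N(one piece) = 1:
  size 1 → [8]=1  [10]=1
  size 2 → [7,8]=1  [8,10]=2  [9,10]=1
  size 3 → [3,7,8]=1  [6,9,10]=1  [7,8,10]=3  [8,9,10]=3
  size 4 → [2,3,7,8]=1  [3,7,8,10]=4  [5,6,9,10]=1  [6,8,9,10]=4  [7,8,9,10]=6
  size 5 → [1,2,3,7,8]=1  [2,3,7,8,10]=5  [3,7,8,9,10]=10  [4,5,6,9,10]=1  [5,6,8,9,10]=5  [6,7,8,9,10]=10
  size 6 → [0,4,5,6,9,10]=1  [1,2,3,7,8,10]=6  [2,3,7,8,9,10]=15  [3,6,7,8,9,10]=20  [4,5,6,8,9,10]=6  [5,6,7,8,9,10]=15
  size 7 → [0,4,5,6,8,9,10]=7  [1,2,3,7,8,9,10]=21  [2,3,6,7,8,9,10]=35  [3,5,6,7,8,9,10]=35  [4,5,6,7,8,9,10]=21
  size 8 → [0,4,5,6,7,8,9,10]=28  [1,2,3,6,7,8,9,10]=56  [2,3,5,6,7,8,9,10]=70  [3,4,5,6,7,8,9,10]=56
  size 9 → [0,3,4,5,6,7,8,9,10]=84  [1,2,3,5,6,7,8,9,10]=126  [2,3,4,5,6,7,8,9,10]=126
  first=0(x) contributes 252
  first=1(y) contributes 210
|[w]| = 462

462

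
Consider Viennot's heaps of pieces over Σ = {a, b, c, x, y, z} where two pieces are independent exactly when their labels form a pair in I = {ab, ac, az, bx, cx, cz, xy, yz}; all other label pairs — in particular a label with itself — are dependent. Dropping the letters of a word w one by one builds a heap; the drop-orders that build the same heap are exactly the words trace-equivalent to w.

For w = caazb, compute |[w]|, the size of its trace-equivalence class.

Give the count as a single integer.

20

drop 0:c onto floor
drop 1:a onto floor
drop 2:a onto {1:a}
drop 3:z onto floor
drop 4:b onto {0:c, 3:z}
ground layer = {0:c, 1:a, 3:z}
drop-orders for the pieces not yet dropped (sum over which currently-grounded one goes next):
  1 to go: {2} 1  {4} 1
  2 to go: {0,4} 1  {1,2} 1  {2,4} 2  {3,4} 1
  3 to go: {0,2,4} 3  {0,3,4} 2  {1,2,4} 3  {2,3,4} 3
  if 0:c drops first: 6 orders
  if 1:a drops first: 8 orders
  if 3:z drops first: 6 orders
heap linearizations: 20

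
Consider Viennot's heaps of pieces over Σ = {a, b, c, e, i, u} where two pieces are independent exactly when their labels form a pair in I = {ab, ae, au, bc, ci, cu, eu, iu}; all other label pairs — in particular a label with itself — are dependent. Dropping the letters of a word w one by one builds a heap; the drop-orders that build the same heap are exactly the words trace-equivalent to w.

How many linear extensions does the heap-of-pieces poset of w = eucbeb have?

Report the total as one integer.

#0=e has no predecessor
#1=u has no predecessor
#2=c depends on [0:e]
#3=b depends on [0:e, 1:u]
#4=e depends on [2:c, 3:b]
#5=b depends on [4:e]
sources: [0:e, 1:u]
N(rest) = Σ N(rest − s) over sources s of rest; N(one piece) = 1:
  size 1 → [5]=1
  size 2 → [4,5]=1
  size 3 → [2,4,5]=1  [3,4,5]=1
  size 4 → [1,3,4,5]=1  [2,3,4,5]=2
  first=0(e) contributes 3
  first=1(u) contributes 2
|[w]| = 5

5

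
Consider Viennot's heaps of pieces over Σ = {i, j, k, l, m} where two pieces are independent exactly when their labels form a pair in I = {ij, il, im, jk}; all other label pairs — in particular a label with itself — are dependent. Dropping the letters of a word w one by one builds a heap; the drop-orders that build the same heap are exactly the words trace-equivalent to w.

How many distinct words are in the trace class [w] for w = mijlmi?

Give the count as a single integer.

15

0(m) covers ∅
1(i) covers ∅
2(j) covers 0:m
3(l) covers 2:j
4(m) covers 3:l
5(i) covers 1:i
floor of heap: 0:m, 1:i
completions by unplaced set U, small U first (add the entries for U minus each lowest piece of U):
  |U|=1: {4}:1  {5}:1
  |U|=2: {1,5}:1  {3,4}:1  {4,5}:2
  |U|=3: {1,4,5}:3  {2,3,4}:1  {3,4,5}:3
  |U|=4: {0,2,3,4}:1  {1,3,4,5}:6  {2,3,4,5}:4
  start at 0(m): 10
  start at 1(i): 5
sum over floor = 15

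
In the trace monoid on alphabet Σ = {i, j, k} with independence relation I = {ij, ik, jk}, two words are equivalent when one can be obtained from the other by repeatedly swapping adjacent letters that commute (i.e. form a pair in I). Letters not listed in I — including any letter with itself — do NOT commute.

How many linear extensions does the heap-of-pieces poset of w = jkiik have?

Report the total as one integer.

30

#0=j has no predecessor
#1=k has no predecessor
#2=i has no predecessor
#3=i depends on [2:i]
#4=k depends on [1:k]
sources: [0:j, 1:k, 2:i]
N(rest) = Σ N(rest − s) over sources s of rest; N(one piece) = 1:
  size 1 → [0]=1  [3]=1  [4]=1
  size 2 → [0,3]=2  [0,4]=2  [1,4]=1  [2,3]=1  [3,4]=2
  size 3 → [0,1,4]=3  [0,2,3]=3  [0,3,4]=6  [1,3,4]=3  [2,3,4]=3
  first=0(j) contributes 6
  first=1(k) contributes 12
  first=2(i) contributes 12
|[w]| = 30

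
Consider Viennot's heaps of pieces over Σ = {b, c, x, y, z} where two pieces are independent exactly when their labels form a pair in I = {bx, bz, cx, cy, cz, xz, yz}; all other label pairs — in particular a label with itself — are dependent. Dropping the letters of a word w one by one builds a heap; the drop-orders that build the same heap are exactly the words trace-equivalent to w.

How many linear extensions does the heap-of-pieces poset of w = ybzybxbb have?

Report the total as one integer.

#0=y has no predecessor
#1=b depends on [0:y]
#2=z has no predecessor
#3=y depends on [1:b]
#4=b depends on [3:y]
#5=x depends on [3:y]
#6=b depends on [4:b]
#7=b depends on [6:b]
sources: [0:y, 2:z]
N(rest) = Σ N(rest − s) over sources s of rest; N(one piece) = 1:
  size 1 → [2]=1  [5]=1  [7]=1
  size 2 → [2,5]=2  [2,7]=2  [5,7]=2  [6,7]=1
  size 3 → [2,5,7]=6  [2,6,7]=3  [4,6,7]=1  [5,6,7]=3
  size 4 → [2,4,6,7]=4  [2,5,6,7]=12  [4,5,6,7]=4
  size 5 → [2,4,5,6,7]=20  [3,4,5,6,7]=4
  size 6 → [1,3,4,5,6,7]=4  [2,3,4,5,6,7]=24
  first=0(y) contributes 28
  first=2(z) contributes 4
|[w]| = 32

32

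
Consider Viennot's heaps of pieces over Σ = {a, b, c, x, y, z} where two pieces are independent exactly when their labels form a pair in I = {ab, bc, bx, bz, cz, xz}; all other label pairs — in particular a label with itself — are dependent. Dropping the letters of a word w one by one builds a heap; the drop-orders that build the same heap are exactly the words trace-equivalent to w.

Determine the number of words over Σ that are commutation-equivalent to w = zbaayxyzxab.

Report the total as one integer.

#0=z has no predecessor
#1=b has no predecessor
#2=a depends on [0:z]
#3=a depends on [2:a]
#4=y depends on [1:b, 3:a]
#5=x depends on [4:y]
#6=y depends on [5:x]
#7=z depends on [6:y]
#8=x depends on [6:y]
#9=a depends on [7:z, 8:x]
#10=b depends on [6:y]
sources: [0:z, 1:b]
N(rest) = Σ N(rest − s) over sources s of rest; N(one piece) = 1:
  size 1 → [9]=1  [10]=1
  size 2 → [7,9]=1  [8,9]=1  [9,10]=2
  size 3 → [7,8,9]=2  [7,9,10]=3  [8,9,10]=3
  size 4 → [7,8,9,10]=8
  size 5 → [6,7,8,9,10]=8
  size 6 → [5,6,7,8,9,10]=8
  size 7 → [4,5,6,7,8,9,10]=8
  size 8 → [1,4,5,6,7,8,9,10]=8  [3,4,5,6,7,8,9,10]=8
  size 9 → [1,3,4,5,6,7,8,9,10]=16  [2,3,4,5,6,7,8,9,10]=8
  first=0(z) contributes 24
  first=1(b) contributes 8
|[w]| = 32

32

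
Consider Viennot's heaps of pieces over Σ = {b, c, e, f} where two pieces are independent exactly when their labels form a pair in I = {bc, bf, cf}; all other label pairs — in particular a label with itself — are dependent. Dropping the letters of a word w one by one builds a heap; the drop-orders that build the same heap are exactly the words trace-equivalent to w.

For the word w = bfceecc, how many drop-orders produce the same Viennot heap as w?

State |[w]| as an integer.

6

piece 0:b — minimal
piece 1:f — minimal
piece 2:c — minimal
piece 3:e rests on {0:b, 1:f, 2:c}
piece 4:e rests on {3:e}
piece 5:c rests on {4:e}
piece 6:c rests on {5:c}
minimal pieces: {0:b, 1:f, 2:c}
ways to finish when only these pieces remain (= sum over removing one remaining piece with nothing left below it):
  1 left: {6}→1
  2 left: {5,6}→1
  3 left: {4,5,6}→1
  4 left: {3,4,5,6}→1
  5 left: {0,3,4,5,6}→1  {1,3,4,5,6}→1  {2,3,4,5,6}→1
  placing 0:b first → 2 extensions
  placing 1:f first → 2 extensions
  placing 2:c first → 2 extensions
total linear extensions = 6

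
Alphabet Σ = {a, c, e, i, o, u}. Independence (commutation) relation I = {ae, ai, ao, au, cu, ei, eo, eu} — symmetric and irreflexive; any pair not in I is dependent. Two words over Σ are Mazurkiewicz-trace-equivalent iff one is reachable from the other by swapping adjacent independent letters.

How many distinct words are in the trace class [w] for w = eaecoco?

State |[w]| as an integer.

3

drop 0:e onto floor
drop 1:a onto floor
drop 2:e onto {0:e}
drop 3:c onto {1:a, 2:e}
drop 4:o onto {3:c}
drop 5:c onto {4:o}
drop 6:o onto {5:c}
ground layer = {0:e, 1:a}
drop-orders for the pieces not yet dropped (sum over which currently-grounded one goes next):
  1 to go: {6} 1
  2 to go: {5,6} 1
  3 to go: {4,5,6} 1
  4 to go: {3,4,5,6} 1
  5 to go: {1,3,4,5,6} 1  {2,3,4,5,6} 1
  if 0:e drops first: 2 orders
  if 1:a drops first: 1 orders
heap linearizations: 3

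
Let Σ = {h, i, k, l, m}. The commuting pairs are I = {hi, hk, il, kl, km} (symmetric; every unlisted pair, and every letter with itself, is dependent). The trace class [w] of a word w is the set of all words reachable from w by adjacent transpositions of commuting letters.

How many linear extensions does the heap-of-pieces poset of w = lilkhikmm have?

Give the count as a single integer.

75

0(l) covers ∅
1(i) covers ∅
2(l) covers 0:l
3(k) covers 1:i
4(h) covers 2:l
5(i) covers 3:k
6(k) covers 5:i
7(m) covers 4:h, 5:i
8(m) covers 7:m
floor of heap: 0:l, 1:i
completions by unplaced set U, small U first (add the entries for U minus each lowest piece of U):
  |U|=1: {6}:1  {8}:1
  |U|=2: {6,8}:2  {7,8}:1
  |U|=3: {4,7,8}:1  {6,7,8}:3
  |U|=4: {2,4,7,8}:1  {4,6,7,8}:4  {5,6,7,8}:3
  |U|=5: {0,2,4,7,8}:1  {2,4,6,7,8}:5  {3,5,6,7,8}:3  {4,5,6,7,8}:7
  |U|=6: {0,2,4,6,7,8}:6  {1,3,5,6,7,8}:3  {2,4,5,6,7,8}:12  {3,4,5,6,7,8}:10
  |U|=7: {0,2,4,5,6,7,8}:18  {1,3,4,5,6,7,8}:13  {2,3,4,5,6,7,8}:22
  start at 0(l): 35
  start at 1(i): 40
sum over floor = 75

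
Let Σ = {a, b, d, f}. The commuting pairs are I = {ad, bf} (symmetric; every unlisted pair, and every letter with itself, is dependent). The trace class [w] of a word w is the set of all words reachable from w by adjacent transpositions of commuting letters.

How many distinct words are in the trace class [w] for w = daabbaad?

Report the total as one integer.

9

drop 0:d onto floor
drop 1:a onto floor
drop 2:a onto {1:a}
drop 3:b onto {0:d, 2:a}
drop 4:b onto {3:b}
drop 5:a onto {4:b}
drop 6:a onto {5:a}
drop 7:d onto {4:b}
ground layer = {0:d, 1:a}
drop-orders for the pieces not yet dropped (sum over which currently-grounded one goes next):
  1 to go: {6} 1  {7} 1
  2 to go: {5,6} 1  {6,7} 2
  3 to go: {5,6,7} 3
  4 to go: {4,5,6,7} 3
  5 to go: {3,4,5,6,7} 3
  6 to go: {0,3,4,5,6,7} 3  {2,3,4,5,6,7} 3
  if 0:d drops first: 3 orders
  if 1:a drops first: 6 orders
heap linearizations: 9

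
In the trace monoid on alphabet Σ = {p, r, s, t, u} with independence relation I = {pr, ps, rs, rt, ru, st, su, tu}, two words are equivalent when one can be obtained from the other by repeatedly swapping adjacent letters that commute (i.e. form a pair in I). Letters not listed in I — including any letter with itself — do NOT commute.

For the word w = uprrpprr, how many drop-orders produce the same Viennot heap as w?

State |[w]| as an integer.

70

piece 0:u — minimal
piece 1:p rests on {0:u}
piece 2:r — minimal
piece 3:r rests on {2:r}
piece 4:p rests on {1:p}
piece 5:p rests on {4:p}
piece 6:r rests on {3:r}
piece 7:r rests on {6:r}
minimal pieces: {0:u, 2:r}
ways to finish when only these pieces remain (= sum over removing one remaining piece with nothing left below it):
  1 left: {5}→1  {7}→1
  2 left: {4,5}→1  {5,7}→2  {6,7}→1
  3 left: {1,4,5}→1  {3,6,7}→1  {4,5,7}→3  {5,6,7}→3
  4 left: {0,1,4,5}→1  {1,4,5,7}→4  {2,3,6,7}→1  {3,5,6,7}→4  {4,5,6,7}→6
  5 left: {0,1,4,5,7}→5  {1,4,5,6,7}→10  {2,3,5,6,7}→5  {3,4,5,6,7}→10
  6 left: {0,1,4,5,6,7}→15  {1,3,4,5,6,7}→20  {2,3,4,5,6,7}→15
  placing 0:u first → 35 extensions
  placing 2:r first → 35 extensions
total linear extensions = 70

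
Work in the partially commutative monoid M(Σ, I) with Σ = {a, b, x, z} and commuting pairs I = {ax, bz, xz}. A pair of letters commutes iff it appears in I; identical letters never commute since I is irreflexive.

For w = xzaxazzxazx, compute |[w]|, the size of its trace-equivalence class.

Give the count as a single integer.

piece 0:x — minimal
piece 1:z — minimal
piece 2:a rests on {1:z}
piece 3:x rests on {0:x}
piece 4:a rests on {2:a}
piece 5:z rests on {4:a}
piece 6:z rests on {5:z}
piece 7:x rests on {3:x}
piece 8:a rests on {6:z}
piece 9:z rests on {8:a}
piece 10:x rests on {7:x}
minimal pieces: {0:x, 1:z}
ways to finish when only these pieces remain (= sum over removing one remaining piece with nothing left below it):
  1 left: {9}→1  {10}→1
  2 left: {7,10}→1  {8,9}→1  {9,10}→2
  3 left: {3,7,10}→1  {6,8,9}→1  {7,9,10}→3  {8,9,10}→3
  4 left: {0,3,7,10}→1  {3,7,9,10}→4  {5,6,8,9}→1  {6,8,9,10}→4  {7,8,9,10}→6
  5 left: {0,3,7,9,10}→5  {3,7,8,9,10}→10  {4,5,6,8,9}→1  {5,6,8,9,10}→5  {6,7,8,9,10}→10
  6 left: {0,3,7,8,9,10}→15  {2,4,5,6,8,9}→1  {3,6,7,8,9,10}→20  {4,5,6,8,9,10}→6  {5,6,7,8,9,10}→15
  7 left: {0,3,6,7,8,9,10}→35  {1,2,4,5,6,8,9}→1  {2,4,5,6,8,9,10}→7  {3,5,6,7,8,9,10}→35  {4,5,6,7,8,9,10}→21
  8 left: {0,3,5,6,7,8,9,10}→70  {1,2,4,5,6,8,9,10}→8  {2,4,5,6,7,8,9,10}→28  {3,4,5,6,7,8,9,10}→56
  9 left: {0,3,4,5,6,7,8,9,10}→126  {1,2,4,5,6,7,8,9,10}→36  {2,3,4,5,6,7,8,9,10}→84
  placing 0:x first → 120 extensions
  placing 1:z first → 210 extensions
total linear extensions = 330

330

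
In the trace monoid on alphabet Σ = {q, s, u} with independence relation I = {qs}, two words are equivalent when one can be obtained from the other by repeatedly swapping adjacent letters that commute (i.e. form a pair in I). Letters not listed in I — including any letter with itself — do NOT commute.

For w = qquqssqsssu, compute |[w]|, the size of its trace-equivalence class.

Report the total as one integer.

0(q) covers ∅
1(q) covers 0:q
2(u) covers 1:q
3(q) covers 2:u
4(s) covers 2:u
5(s) covers 4:s
6(q) covers 3:q
7(s) covers 5:s
8(s) covers 7:s
9(s) covers 8:s
10(u) covers 6:q, 9:s
floor of heap: 0:q
completions by unplaced set U, small U first (add the entries for U minus each lowest piece of U):
  |U|=1: {10}:1
  |U|=2: {6,10}:1  {9,10}:1
  |U|=3: {3,6,10}:1  {6,9,10}:2  {8,9,10}:1
  |U|=4: {3,6,9,10}:3  {6,8,9,10}:3  {7,8,9,10}:1
  |U|=5: {3,6,8,9,10}:6  {5,7,8,9,10}:1  {6,7,8,9,10}:4
  |U|=6: {3,6,7,8,9,10}:10  {4,5,7,8,9,10}:1  {5,6,7,8,9,10}:5
  |U|=7: {3,5,6,7,8,9,10}:15  {4,5,6,7,8,9,10}:6
  |U|=8: {3,4,5,6,7,8,9,10}:21
  |U|=9: {2,3,4,5,6,7,8,9,10}:21
  start at 0(q): 21

21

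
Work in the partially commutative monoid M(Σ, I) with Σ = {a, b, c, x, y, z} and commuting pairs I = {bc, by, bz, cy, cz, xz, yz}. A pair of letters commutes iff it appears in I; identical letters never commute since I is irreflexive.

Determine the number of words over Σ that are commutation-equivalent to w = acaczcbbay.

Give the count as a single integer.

30

drop 0:a onto floor
drop 1:c onto {0:a}
drop 2:a onto {1:c}
drop 3:c onto {2:a}
drop 4:z onto {2:a}
drop 5:c onto {3:c}
drop 6:b onto {2:a}
drop 7:b onto {6:b}
drop 8:a onto {4:z, 5:c, 7:b}
drop 9:y onto {8:a}
ground layer = {0:a}
drop-orders for the pieces not yet dropped (sum over which currently-grounded one goes next):
  1 to go: {9} 1
  2 to go: {8,9} 1
  3 to go: {4,8,9} 1  {5,8,9} 1  {7,8,9} 1
  4 to go: {3,5,8,9} 1  {4,5,8,9} 2  {4,7,8,9} 2  {5,7,8,9} 2  {6,7,8,9} 1
  5 to go: {3,4,5,8,9} 3  {3,5,7,8,9} 3  {4,5,7,8,9} 6  {4,6,7,8,9} 3  {5,6,7,8,9} 3
  6 to go: {3,4,5,7,8,9} 12  {3,5,6,7,8,9} 6  {4,5,6,7,8,9} 12
  7 to go: {3,4,5,6,7,8,9} 30
  8 to go: {2,3,4,5,6,7,8,9} 30
  if 0:a drops first: 30 orders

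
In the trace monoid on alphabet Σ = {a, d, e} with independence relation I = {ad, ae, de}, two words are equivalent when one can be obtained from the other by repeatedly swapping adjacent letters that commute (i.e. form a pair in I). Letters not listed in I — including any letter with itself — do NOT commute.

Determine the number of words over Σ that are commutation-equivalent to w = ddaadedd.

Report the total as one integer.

0(d) covers ∅
1(d) covers 0:d
2(a) covers ∅
3(a) covers 2:a
4(d) covers 1:d
5(e) covers ∅
6(d) covers 4:d
7(d) covers 6:d
floor of heap: 0:d, 2:a, 5:e
completions by unplaced set U, small U first (add the entries for U minus each lowest piece of U):
  |U|=1: {3}:1  {5}:1  {7}:1
  |U|=2: {2,3}:1  {3,5}:2  {3,7}:2  {5,7}:2  {6,7}:1
  |U|=3: {2,3,5}:3  {2,3,7}:3  {3,5,7}:6  {3,6,7}:3  {4,6,7}:1  {5,6,7}:3
  |U|=4: {1,4,6,7}:1  {2,3,5,7}:12  {2,3,6,7}:6  {3,4,6,7}:4  {3,5,6,7}:12  {4,5,6,7}:4
  |U|=5: {0,1,4,6,7}:1  {1,3,4,6,7}:5  {1,4,5,6,7}:5  {2,3,4,6,7}:10  {2,3,5,6,7}:30  {3,4,5,6,7}:20
  |U|=6: {0,1,3,4,6,7}:6  {0,1,4,5,6,7}:6  {1,2,3,4,6,7}:15  {1,3,4,5,6,7}:30  {2,3,4,5,6,7}:60
  start at 0(d): 105
  start at 2(a): 42
  start at 5(e): 21
sum over floor = 168

168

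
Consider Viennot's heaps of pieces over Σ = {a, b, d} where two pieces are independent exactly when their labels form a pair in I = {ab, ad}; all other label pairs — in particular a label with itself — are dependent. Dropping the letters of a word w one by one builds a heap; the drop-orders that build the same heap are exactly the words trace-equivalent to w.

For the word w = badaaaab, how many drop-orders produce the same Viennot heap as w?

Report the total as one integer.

56

drop 0:b onto floor
drop 1:a onto floor
drop 2:d onto {0:b}
drop 3:a onto {1:a}
drop 4:a onto {3:a}
drop 5:a onto {4:a}
drop 6:a onto {5:a}
drop 7:b onto {2:d}
ground layer = {0:b, 1:a}
drop-orders for the pieces not yet dropped (sum over which currently-grounded one goes next):
  1 to go: {6} 1  {7} 1
  2 to go: {2,7} 1  {5,6} 1  {6,7} 2
  3 to go: {0,2,7} 1  {2,6,7} 3  {4,5,6} 1  {5,6,7} 3
  4 to go: {0,2,6,7} 4  {2,5,6,7} 6  {3,4,5,6} 1  {4,5,6,7} 4
  5 to go: {0,2,5,6,7} 10  {1,3,4,5,6} 1  {2,4,5,6,7} 10  {3,4,5,6,7} 5
  6 to go: {0,2,4,5,6,7} 20  {1,3,4,5,6,7} 6  {2,3,4,5,6,7} 15
  if 0:b drops first: 21 orders
  if 1:a drops first: 35 orders
heap linearizations: 56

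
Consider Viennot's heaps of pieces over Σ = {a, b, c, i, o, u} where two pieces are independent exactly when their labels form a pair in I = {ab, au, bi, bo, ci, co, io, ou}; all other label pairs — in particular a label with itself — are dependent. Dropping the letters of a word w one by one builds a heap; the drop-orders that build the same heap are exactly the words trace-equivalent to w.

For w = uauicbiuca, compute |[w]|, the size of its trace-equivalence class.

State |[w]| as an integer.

18

piece 0:u — minimal
piece 1:a — minimal
piece 2:u rests on {0:u}
piece 3:i rests on {1:a, 2:u}
piece 4:c rests on {1:a, 2:u}
piece 5:b rests on {4:c}
piece 6:i rests on {3:i}
piece 7:u rests on {5:b, 6:i}
piece 8:c rests on {7:u}
piece 9:a rests on {8:c}
minimal pieces: {0:u, 1:a}
ways to finish when only these pieces remain (= sum over removing one remaining piece with nothing left below it):
  1 left: {9}→1
  2 left: {8,9}→1
  3 left: {7,8,9}→1
  4 left: {5,7,8,9}→1  {6,7,8,9}→1
  5 left: {3,6,7,8,9}→1  {4,5,7,8,9}→1  {5,6,7,8,9}→2
  6 left: {3,5,6,7,8,9}→3  {4,5,6,7,8,9}→3
  7 left: {3,4,5,6,7,8,9}→6
  8 left: {1,3,4,5,6,7,8,9}→6  {2,3,4,5,6,7,8,9}→6
  placing 0:u first → 12 extensions
  placing 1:a first → 6 extensions
total linear extensions = 18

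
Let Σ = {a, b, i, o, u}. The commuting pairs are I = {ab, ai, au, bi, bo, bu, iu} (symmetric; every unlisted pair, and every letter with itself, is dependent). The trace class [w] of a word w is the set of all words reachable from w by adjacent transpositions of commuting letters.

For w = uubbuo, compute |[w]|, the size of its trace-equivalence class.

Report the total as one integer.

15

0(u) covers ∅
1(u) covers 0:u
2(b) covers ∅
3(b) covers 2:b
4(u) covers 1:u
5(o) covers 4:u
floor of heap: 0:u, 2:b
completions by unplaced set U, small U first (add the entries for U minus each lowest piece of U):
  |U|=1: {3}:1  {5}:1
  |U|=2: {2,3}:1  {3,5}:2  {4,5}:1
  |U|=3: {1,4,5}:1  {2,3,5}:3  {3,4,5}:3
  |U|=4: {0,1,4,5}:1  {1,3,4,5}:4  {2,3,4,5}:6
  start at 0(u): 10
  start at 2(b): 5
sum over floor = 15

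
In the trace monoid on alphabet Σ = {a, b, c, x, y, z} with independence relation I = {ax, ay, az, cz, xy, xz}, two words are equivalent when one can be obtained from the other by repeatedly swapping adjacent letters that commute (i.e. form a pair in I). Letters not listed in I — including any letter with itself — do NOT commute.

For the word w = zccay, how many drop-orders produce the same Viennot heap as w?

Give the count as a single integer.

7

0(z) covers ∅
1(c) covers ∅
2(c) covers 1:c
3(a) covers 2:c
4(y) covers 0:z, 2:c
floor of heap: 0:z, 1:c
completions by unplaced set U, small U first (add the entries for U minus each lowest piece of U):
  |U|=1: {3}:1  {4}:1
  |U|=2: {0,4}:1  {3,4}:2
  |U|=3: {0,3,4}:3  {2,3,4}:2
  start at 0(z): 2
  start at 1(c): 5
sum over floor = 7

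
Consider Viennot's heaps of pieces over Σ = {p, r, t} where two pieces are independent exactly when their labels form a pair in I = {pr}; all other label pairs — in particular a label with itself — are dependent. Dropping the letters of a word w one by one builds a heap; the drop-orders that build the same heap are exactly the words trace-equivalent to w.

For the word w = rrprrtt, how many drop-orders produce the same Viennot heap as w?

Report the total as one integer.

5

drop 0:r onto floor
drop 1:r onto {0:r}
drop 2:p onto floor
drop 3:r onto {1:r}
drop 4:r onto {3:r}
drop 5:t onto {2:p, 4:r}
drop 6:t onto {5:t}
ground layer = {0:r, 2:p}
drop-orders for the pieces not yet dropped (sum over which currently-grounded one goes next):
  1 to go: {6} 1
  2 to go: {5,6} 1
  3 to go: {2,5,6} 1  {4,5,6} 1
  4 to go: {2,4,5,6} 2  {3,4,5,6} 1
  5 to go: {1,3,4,5,6} 1  {2,3,4,5,6} 3
  if 0:r drops first: 4 orders
  if 2:p drops first: 1 orders
heap linearizations: 5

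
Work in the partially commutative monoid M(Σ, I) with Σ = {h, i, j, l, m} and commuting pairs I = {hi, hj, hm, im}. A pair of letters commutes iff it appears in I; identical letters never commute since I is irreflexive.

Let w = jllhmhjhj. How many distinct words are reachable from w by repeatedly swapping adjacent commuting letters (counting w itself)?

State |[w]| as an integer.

piece 0:j — minimal
piece 1:l rests on {0:j}
piece 2:l rests on {1:l}
piece 3:h rests on {2:l}
piece 4:m rests on {2:l}
piece 5:h rests on {3:h}
piece 6:j rests on {4:m}
piece 7:h rests on {5:h}
piece 8:j rests on {6:j}
minimal pieces: {0:j}
ways to finish when only these pieces remain (= sum over removing one remaining piece with nothing left below it):
  1 left: {7}→1  {8}→1
  2 left: {5,7}→1  {6,8}→1  {7,8}→2
  3 left: {3,5,7}→1  {4,6,8}→1  {5,7,8}→3  {6,7,8}→3
  4 left: {3,5,7,8}→4  {4,6,7,8}→4  {5,6,7,8}→6
  5 left: {3,5,6,7,8}→10  {4,5,6,7,8}→10
  6 left: {3,4,5,6,7,8}→20
  7 left: {2,3,4,5,6,7,8}→20
  placing 0:j first → 20 extensions

20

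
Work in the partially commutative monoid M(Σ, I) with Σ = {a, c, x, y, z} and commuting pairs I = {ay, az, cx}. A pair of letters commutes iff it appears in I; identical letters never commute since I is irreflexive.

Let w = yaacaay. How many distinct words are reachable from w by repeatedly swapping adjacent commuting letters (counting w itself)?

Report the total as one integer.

9

0(y) covers ∅
1(a) covers ∅
2(a) covers 1:a
3(c) covers 0:y, 2:a
4(a) covers 3:c
5(a) covers 4:a
6(y) covers 3:c
floor of heap: 0:y, 1:a
completions by unplaced set U, small U first (add the entries for U minus each lowest piece of U):
  |U|=1: {5}:1  {6}:1
  |U|=2: {4,5}:1  {5,6}:2
  |U|=3: {4,5,6}:3
  |U|=4: {3,4,5,6}:3
  |U|=5: {0,3,4,5,6}:3  {2,3,4,5,6}:3
  start at 0(y): 3
  start at 1(a): 6
sum over floor = 9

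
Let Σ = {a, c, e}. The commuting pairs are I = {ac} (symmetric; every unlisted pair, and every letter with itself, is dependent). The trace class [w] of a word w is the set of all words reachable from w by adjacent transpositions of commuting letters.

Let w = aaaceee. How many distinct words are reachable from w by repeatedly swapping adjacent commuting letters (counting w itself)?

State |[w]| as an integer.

4

#0=a has no predecessor
#1=a depends on [0:a]
#2=a depends on [1:a]
#3=c has no predecessor
#4=e depends on [2:a, 3:c]
#5=e depends on [4:e]
#6=e depends on [5:e]
sources: [0:a, 3:c]
N(rest) = Σ N(rest − s) over sources s of rest; N(one piece) = 1:
  size 1 → [6]=1
  size 2 → [5,6]=1
  size 3 → [4,5,6]=1
  size 4 → [2,4,5,6]=1  [3,4,5,6]=1
  size 5 → [1,2,4,5,6]=1  [2,3,4,5,6]=2
  first=0(a) contributes 3
  first=3(c) contributes 1
|[w]| = 4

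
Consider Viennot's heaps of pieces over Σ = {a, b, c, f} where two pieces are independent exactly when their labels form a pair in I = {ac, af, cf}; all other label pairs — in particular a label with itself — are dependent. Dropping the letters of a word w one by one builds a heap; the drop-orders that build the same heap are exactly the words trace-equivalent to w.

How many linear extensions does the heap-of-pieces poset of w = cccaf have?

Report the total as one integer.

20

piece 0:c — minimal
piece 1:c rests on {0:c}
piece 2:c rests on {1:c}
piece 3:a — minimal
piece 4:f — minimal
minimal pieces: {0:c, 3:a, 4:f}
ways to finish when only these pieces remain (= sum over removing one remaining piece with nothing left below it):
  1 left: {2}→1  {3}→1  {4}→1
  2 left: {1,2}→1  {2,3}→2  {2,4}→2  {3,4}→2
  3 left: {0,1,2}→1  {1,2,3}→3  {1,2,4}→3  {2,3,4}→6
  placing 0:c first → 12 extensions
  placing 3:a first → 4 extensions
  placing 4:f first → 4 extensions
total linear extensions = 20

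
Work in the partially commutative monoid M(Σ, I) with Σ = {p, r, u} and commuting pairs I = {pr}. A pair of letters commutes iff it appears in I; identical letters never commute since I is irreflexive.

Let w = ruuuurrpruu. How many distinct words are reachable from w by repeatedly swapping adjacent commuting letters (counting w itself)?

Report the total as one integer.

#0=r has no predecessor
#1=u depends on [0:r]
#2=u depends on [1:u]
#3=u depends on [2:u]
#4=u depends on [3:u]
#5=r depends on [4:u]
#6=r depends on [5:r]
#7=p depends on [4:u]
#8=r depends on [6:r]
#9=u depends on [7:p, 8:r]
#10=u depends on [9:u]
sources: [0:r]
N(rest) = Σ N(rest − s) over sources s of rest; N(one piece) = 1:
  size 1 → [10]=1
  size 2 → [9,10]=1
  size 3 → [7,9,10]=1  [8,9,10]=1
  size 4 → [6,8,9,10]=1  [7,8,9,10]=2
  size 5 → [5,6,8,9,10]=1  [6,7,8,9,10]=3
  size 6 → [5,6,7,8,9,10]=4
  size 7 → [4,5,6,7,8,9,10]=4
  size 8 → [3,4,5,6,7,8,9,10]=4
  size 9 → [2,3,4,5,6,7,8,9,10]=4
  first=0(r) contributes 4

4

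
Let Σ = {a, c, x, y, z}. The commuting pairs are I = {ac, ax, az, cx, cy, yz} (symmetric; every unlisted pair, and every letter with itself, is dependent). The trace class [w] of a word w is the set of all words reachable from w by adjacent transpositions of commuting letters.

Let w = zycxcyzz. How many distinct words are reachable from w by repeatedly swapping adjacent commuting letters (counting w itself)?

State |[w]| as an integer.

#0=z has no predecessor
#1=y has no predecessor
#2=c depends on [0:z]
#3=x depends on [0:z, 1:y]
#4=c depends on [2:c]
#5=y depends on [3:x]
#6=z depends on [3:x, 4:c]
#7=z depends on [6:z]
sources: [0:z, 1:y]
N(rest) = Σ N(rest − s) over sources s of rest; N(one piece) = 1:
  size 1 → [5]=1  [7]=1
  size 2 → [5,7]=2  [6,7]=1
  size 3 → [4,6,7]=1  [5,6,7]=3
  size 4 → [2,4,6,7]=1  [3,5,6,7]=3  [4,5,6,7]=4
  size 5 → [1,3,5,6,7]=3  [2,4,5,6,7]=5  [3,4,5,6,7]=7
  size 6 → [1,3,4,5,6,7]=10  [2,3,4,5,6,7]=12
  first=0(z) contributes 22
  first=1(y) contributes 12
|[w]| = 34

34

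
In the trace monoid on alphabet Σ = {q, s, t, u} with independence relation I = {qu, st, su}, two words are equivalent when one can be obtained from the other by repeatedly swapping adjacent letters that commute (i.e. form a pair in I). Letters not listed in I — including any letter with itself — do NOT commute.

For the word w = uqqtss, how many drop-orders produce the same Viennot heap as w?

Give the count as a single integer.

12

#0=u has no predecessor
#1=q has no predecessor
#2=q depends on [1:q]
#3=t depends on [0:u, 2:q]
#4=s depends on [2:q]
#5=s depends on [4:s]
sources: [0:u, 1:q]
N(rest) = Σ N(rest − s) over sources s of rest; N(one piece) = 1:
  size 1 → [3]=1  [5]=1
  size 2 → [0,3]=1  [3,5]=2  [4,5]=1
  size 3 → [0,3,5]=3  [3,4,5]=3
  size 4 → [0,3,4,5]=6  [2,3,4,5]=3
  first=0(u) contributes 3
  first=1(q) contributes 9
|[w]| = 12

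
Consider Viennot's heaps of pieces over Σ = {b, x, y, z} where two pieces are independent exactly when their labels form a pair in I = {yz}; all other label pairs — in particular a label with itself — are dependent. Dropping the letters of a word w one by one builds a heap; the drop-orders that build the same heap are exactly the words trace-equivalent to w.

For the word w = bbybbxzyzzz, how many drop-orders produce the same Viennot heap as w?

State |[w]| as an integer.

0(b) covers ∅
1(b) covers 0:b
2(y) covers 1:b
3(b) covers 2:y
4(b) covers 3:b
5(x) covers 4:b
6(z) covers 5:x
7(y) covers 5:x
8(z) covers 6:z
9(z) covers 8:z
10(z) covers 9:z
floor of heap: 0:b
completions by unplaced set U, small U first (add the entries for U minus each lowest piece of U):
  |U|=1: {7}:1  {10}:1
  |U|=2: {7,10}:2  {9,10}:1
  |U|=3: {7,9,10}:3  {8,9,10}:1
  |U|=4: {6,8,9,10}:1  {7,8,9,10}:4
  |U|=5: {6,7,8,9,10}:5
  |U|=6: {5,6,7,8,9,10}:5
  |U|=7: {4,5,6,7,8,9,10}:5
  |U|=8: {3,4,5,6,7,8,9,10}:5
  |U|=9: {2,3,4,5,6,7,8,9,10}:5
  start at 0(b): 5

5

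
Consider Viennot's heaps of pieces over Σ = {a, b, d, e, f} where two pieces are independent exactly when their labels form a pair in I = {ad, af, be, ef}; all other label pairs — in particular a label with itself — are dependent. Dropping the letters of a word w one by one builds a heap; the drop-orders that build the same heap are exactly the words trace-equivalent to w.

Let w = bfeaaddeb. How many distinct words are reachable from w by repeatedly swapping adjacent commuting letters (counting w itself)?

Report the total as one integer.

52

#0=b has no predecessor
#1=f depends on [0:b]
#2=e has no predecessor
#3=a depends on [0:b, 2:e]
#4=a depends on [3:a]
#5=d depends on [1:f, 2:e]
#6=d depends on [5:d]
#7=e depends on [4:a, 6:d]
#8=b depends on [4:a, 6:d]
sources: [0:b, 2:e]
N(rest) = Σ N(rest − s) over sources s of rest; N(one piece) = 1:
  size 1 → [7]=1  [8]=1
  size 2 → [7,8]=2
  size 3 → [4,7,8]=2  [6,7,8]=2
  size 4 → [3,4,7,8]=2  [4,6,7,8]=4  [5,6,7,8]=2
  size 5 → [1,5,6,7,8]=2  [3,4,6,7,8]=6  [4,5,6,7,8]=6
  size 6 → [1,4,5,6,7,8]=8  [3,4,5,6,7,8]=12
  size 7 → [1,3,4,5,6,7,8]=20  [2,3,4,5,6,7,8]=12
  first=0(b) contributes 32
  first=2(e) contributes 20
|[w]| = 52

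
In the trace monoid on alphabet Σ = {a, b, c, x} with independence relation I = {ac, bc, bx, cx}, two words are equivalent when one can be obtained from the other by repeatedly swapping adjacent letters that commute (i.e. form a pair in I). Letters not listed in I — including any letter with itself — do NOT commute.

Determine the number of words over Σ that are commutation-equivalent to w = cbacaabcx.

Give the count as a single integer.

168

0(c) covers ∅
1(b) covers ∅
2(a) covers 1:b
3(c) covers 0:c
4(a) covers 2:a
5(a) covers 4:a
6(b) covers 5:a
7(c) covers 3:c
8(x) covers 5:a
floor of heap: 0:c, 1:b
completions by unplaced set U, small U first (add the entries for U minus each lowest piece of U):
  |U|=1: {6}:1  {7}:1  {8}:1
  |U|=2: {3,7}:1  {6,7}:2  {6,8}:2  {7,8}:2
  |U|=3: {0,3,7}:1  {3,6,7}:3  {3,7,8}:3  {5,6,8}:2  {6,7,8}:6
  |U|=4: {0,3,6,7}:4  {0,3,7,8}:4  {3,6,7,8}:12  {4,5,6,8}:2  {5,6,7,8}:8
  |U|=5: {0,3,6,7,8}:20  {2,4,5,6,8}:2  {3,5,6,7,8}:20  {4,5,6,7,8}:10
  |U|=6: {0,3,5,6,7,8}:40  {1,2,4,5,6,8}:2  {2,4,5,6,7,8}:12  {3,4,5,6,7,8}:30
  |U|=7: {0,3,4,5,6,7,8}:70  {1,2,4,5,6,7,8}:14  {2,3,4,5,6,7,8}:42
  start at 0(c): 56
  start at 1(b): 112
sum over floor = 168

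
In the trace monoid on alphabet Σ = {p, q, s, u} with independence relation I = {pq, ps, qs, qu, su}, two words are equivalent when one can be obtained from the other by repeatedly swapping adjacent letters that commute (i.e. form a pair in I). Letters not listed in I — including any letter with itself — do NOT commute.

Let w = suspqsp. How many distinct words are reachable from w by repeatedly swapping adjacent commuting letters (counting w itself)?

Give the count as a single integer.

140

#0=s has no predecessor
#1=u has no predecessor
#2=s depends on [0:s]
#3=p depends on [1:u]
#4=q has no predecessor
#5=s depends on [2:s]
#6=p depends on [3:p]
sources: [0:s, 1:u, 4:q]
N(rest) = Σ N(rest − s) over sources s of rest; N(one piece) = 1:
  size 1 → [4]=1  [5]=1  [6]=1
  size 2 → [2,5]=1  [3,6]=1  [4,5]=2  [4,6]=2  [5,6]=2
  size 3 → [0,2,5]=1  [1,3,6]=1  [2,4,5]=3  [2,5,6]=3  [3,4,6]=3  [3,5,6]=3  [4,5,6]=6
  size 4 → [0,2,4,5]=4  [0,2,5,6]=4  [1,3,4,6]=4  [1,3,5,6]=4  [2,3,5,6]=6  [2,4,5,6]=12  [3,4,5,6]=12
  size 5 → [0,2,3,5,6]=10  [0,2,4,5,6]=20  [1,2,3,5,6]=10  [1,3,4,5,6]=20  [2,3,4,5,6]=30
  first=0(s) contributes 60
  first=1(u) contributes 60
  first=4(q) contributes 20
|[w]| = 140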